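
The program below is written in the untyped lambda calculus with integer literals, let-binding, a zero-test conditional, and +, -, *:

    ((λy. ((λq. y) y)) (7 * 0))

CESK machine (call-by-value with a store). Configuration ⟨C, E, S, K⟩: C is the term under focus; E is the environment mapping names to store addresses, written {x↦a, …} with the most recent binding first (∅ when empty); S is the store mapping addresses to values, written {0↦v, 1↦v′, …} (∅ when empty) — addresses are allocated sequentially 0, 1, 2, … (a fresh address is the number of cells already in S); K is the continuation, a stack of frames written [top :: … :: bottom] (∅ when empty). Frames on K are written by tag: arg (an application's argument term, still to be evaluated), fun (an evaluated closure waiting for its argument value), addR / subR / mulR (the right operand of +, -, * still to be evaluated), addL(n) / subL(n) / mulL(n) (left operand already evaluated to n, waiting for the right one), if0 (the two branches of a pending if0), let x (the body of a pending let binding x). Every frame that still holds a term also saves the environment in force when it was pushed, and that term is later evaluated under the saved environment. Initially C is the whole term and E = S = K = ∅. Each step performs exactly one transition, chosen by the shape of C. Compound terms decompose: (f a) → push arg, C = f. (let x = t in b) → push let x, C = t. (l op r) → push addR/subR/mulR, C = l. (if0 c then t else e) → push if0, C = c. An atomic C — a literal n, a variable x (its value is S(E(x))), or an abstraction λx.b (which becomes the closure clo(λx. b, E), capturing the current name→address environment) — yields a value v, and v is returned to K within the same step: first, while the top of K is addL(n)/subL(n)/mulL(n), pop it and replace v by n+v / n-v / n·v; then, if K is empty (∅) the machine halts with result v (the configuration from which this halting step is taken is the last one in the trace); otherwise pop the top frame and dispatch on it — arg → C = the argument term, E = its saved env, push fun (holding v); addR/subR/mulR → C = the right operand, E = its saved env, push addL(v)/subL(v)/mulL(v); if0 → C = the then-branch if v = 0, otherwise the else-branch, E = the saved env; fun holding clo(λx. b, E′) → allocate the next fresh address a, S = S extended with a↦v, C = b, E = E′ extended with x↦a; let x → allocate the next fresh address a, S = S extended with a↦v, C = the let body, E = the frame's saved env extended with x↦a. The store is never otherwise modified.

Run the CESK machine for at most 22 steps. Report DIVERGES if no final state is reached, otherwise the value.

[0] ⟨C=((λy. ((λq. y) y)) (7 * 0)); E=∅; S=∅; K=∅⟩
[1] ⟨C=(λy. ((λq. y) y)); E=∅; S=∅; K=[arg]⟩
[2] ⟨C=(7 * 0); E=∅; S=∅; K=[fun]⟩
[3] ⟨C=7; E=∅; S=∅; K=[mulR :: fun]⟩
[4] ⟨C=0; E=∅; S=∅; K=[mulL(7) :: fun]⟩
[5] ⟨C=((λq. y) y); E={y↦0}; S={0↦0}; K=∅⟩
[6] ⟨C=(λq. y); E={y↦0}; S={0↦0}; K=[arg]⟩
[7] ⟨C=y; E={y↦0}; S={0↦0}; K=[fun]⟩
[8] ⟨C=y; E={q↦1, y↦0}; S={0↦0, 1↦0}; K=∅⟩
→ final value 0

Answer: 0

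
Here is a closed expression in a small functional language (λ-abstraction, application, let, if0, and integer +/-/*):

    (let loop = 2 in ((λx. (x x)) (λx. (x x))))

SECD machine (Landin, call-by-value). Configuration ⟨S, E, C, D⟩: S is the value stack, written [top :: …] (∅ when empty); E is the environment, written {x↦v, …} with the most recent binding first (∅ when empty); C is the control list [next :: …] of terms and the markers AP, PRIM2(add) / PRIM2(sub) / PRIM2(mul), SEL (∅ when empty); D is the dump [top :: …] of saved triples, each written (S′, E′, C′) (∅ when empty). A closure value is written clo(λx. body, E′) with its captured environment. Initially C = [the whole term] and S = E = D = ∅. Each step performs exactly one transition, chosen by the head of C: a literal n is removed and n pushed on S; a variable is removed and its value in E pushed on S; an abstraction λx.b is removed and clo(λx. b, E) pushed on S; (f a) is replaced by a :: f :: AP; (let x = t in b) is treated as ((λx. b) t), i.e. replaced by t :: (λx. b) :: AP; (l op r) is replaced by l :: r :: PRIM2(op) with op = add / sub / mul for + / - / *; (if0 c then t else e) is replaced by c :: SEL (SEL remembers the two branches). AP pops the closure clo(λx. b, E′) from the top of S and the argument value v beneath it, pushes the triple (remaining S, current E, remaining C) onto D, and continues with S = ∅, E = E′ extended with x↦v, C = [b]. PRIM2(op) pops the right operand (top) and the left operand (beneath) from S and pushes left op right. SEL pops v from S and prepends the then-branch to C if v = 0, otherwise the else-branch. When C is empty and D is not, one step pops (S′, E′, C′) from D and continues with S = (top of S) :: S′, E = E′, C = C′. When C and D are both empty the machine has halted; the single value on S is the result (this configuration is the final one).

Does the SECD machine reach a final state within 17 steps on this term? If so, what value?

t=0: <S=∅, E=∅, C=[(let loop = 2 in ((λx. (x x)) (λx. (x x))))], D=∅>
t=1: <S=∅, E=∅, C=[2 :: (λloop. ((λx. (x x)) (λx. (x x)))) :: AP], D=∅>
t=2: <S=[2], E=∅, C=[(λloop. ((λx. (x x)) (λx. (x x)))) :: AP], D=∅>
t=3: <S=[clo(λloop. ((λx. (x x)) (λx. (x x))), ∅) :: 2], E=∅, C=[AP], D=∅>
t=4: <S=∅, E={loop↦2}, C=[((λx. (x x)) (λx. (x x)))], D=[(∅, ∅, ∅)]>
t=5: <S=∅, E={loop↦2}, C=[(λx. (x x)) :: (λx. (x x)) :: AP], D=[(∅, ∅, ∅)]>
t=6: <S=[clo(λx. (x x), {loop↦2})], E={loop↦2}, C=[(λx. (x x)) :: AP], D=[(∅, ∅, ∅)]>
t=7: <S=[clo(λx. (x x), {loop↦2}) :: clo(λx. (x x), {loop↦2})], E={loop↦2}, C=[AP], D=[(∅, ∅, ∅)]>
t=8: <S=∅, E={x↦clo(λx. (x x), {loop↦2}), loop↦2}, C=[(x x)], D=[(∅, {loop↦2}, ∅) :: (∅, ∅, ∅)]>
t=9: <S=∅, E={x↦clo(λx. (x x), {loop↦2}), loop↦2}, C=[x :: x :: AP], D=[(∅, {loop↦2}, ∅) :: (∅, ∅, ∅)]>
t=10: <S=[clo(λx. (x x), {loop↦2})], E={x↦clo(λx. (x x), {loop↦2}), loop↦2}, C=[x :: AP], D=[(∅, {loop↦2}, ∅) :: (∅, ∅, ∅)]>
t=11: <S=[clo(λx. (x x), {loop↦2}) :: clo(λx. (x x), {loop↦2})], E={x↦clo(λx. (x x), {loop↦2}), loop↦2}, C=[AP], D=[(∅, {loop↦2}, ∅) :: (∅, ∅, ∅)]>
t=12: <S=∅, E={x↦clo(λx. (x x), {loop↦2}), loop↦2}, C=[(x x)], D=[(∅, {x↦clo(λx. (x x), {loop↦2}), loop↦2}, ∅) :: (∅, {loop↦2}, ∅) :: (∅, ∅, ∅)]>
t=13: <S=∅, E={x↦clo(λx. (x x), {loop↦2}), loop↦2}, C=[x :: x :: AP], D=[(∅, {x↦clo(λx. (x x), {loop↦2}), loop↦2}, ∅) :: (∅, {loop↦2}, ∅) :: (∅, ∅, ∅)]>
t=14: <S=[clo(λx. (x x), {loop↦2})], E={x↦clo(λx. (x x), {loop↦2}), loop↦2}, C=[x :: AP], D=[(∅, {x↦clo(λx. (x x), {loop↦2}), loop↦2}, ∅) :: (∅, {loop↦2}, ∅) :: (∅, ∅, ∅)]>
t=15: <S=[clo(λx. (x x), {loop↦2}) :: clo(λx. (x x), {loop↦2})], E={x↦clo(λx. (x x), {loop↦2}), loop↦2}, C=[AP], D=[(∅, {x↦clo(λx. (x x), {loop↦2}), loop↦2}, ∅) :: (∅, {loop↦2}, ∅) :: (∅, ∅, ∅)]>
t=16: <S=∅, E={x↦clo(λx. (x x), {loop↦2}), loop↦2}, C=[(x x)], D=[(∅, {x↦clo(λx. (x x), {loop↦2}), loop↦2}, ∅) :: (∅, {x↦clo(λx. (x x), {loop↦2}), loop↦2}, ∅) :: (∅, {loop↦2}, ∅) :: (∅, ∅, ∅)]>
t=17: <S=∅, E={x↦clo(λx. (x x), {loop↦2}), loop↦2}, C=[x :: x :: AP], D=[(∅, {x↦clo(λx. (x x), {loop↦2}), loop↦2}, ∅) :: (∅, {x↦clo(λx. (x x), {loop↦2}), loop↦2}, ∅) :: (∅, {loop↦2}, ∅) :: (∅, ∅, ∅)]>
→ 17 transitions taken and the configuration is still not final: no result within 17 steps

Answer: DIVERGES (no final state within 17 steps)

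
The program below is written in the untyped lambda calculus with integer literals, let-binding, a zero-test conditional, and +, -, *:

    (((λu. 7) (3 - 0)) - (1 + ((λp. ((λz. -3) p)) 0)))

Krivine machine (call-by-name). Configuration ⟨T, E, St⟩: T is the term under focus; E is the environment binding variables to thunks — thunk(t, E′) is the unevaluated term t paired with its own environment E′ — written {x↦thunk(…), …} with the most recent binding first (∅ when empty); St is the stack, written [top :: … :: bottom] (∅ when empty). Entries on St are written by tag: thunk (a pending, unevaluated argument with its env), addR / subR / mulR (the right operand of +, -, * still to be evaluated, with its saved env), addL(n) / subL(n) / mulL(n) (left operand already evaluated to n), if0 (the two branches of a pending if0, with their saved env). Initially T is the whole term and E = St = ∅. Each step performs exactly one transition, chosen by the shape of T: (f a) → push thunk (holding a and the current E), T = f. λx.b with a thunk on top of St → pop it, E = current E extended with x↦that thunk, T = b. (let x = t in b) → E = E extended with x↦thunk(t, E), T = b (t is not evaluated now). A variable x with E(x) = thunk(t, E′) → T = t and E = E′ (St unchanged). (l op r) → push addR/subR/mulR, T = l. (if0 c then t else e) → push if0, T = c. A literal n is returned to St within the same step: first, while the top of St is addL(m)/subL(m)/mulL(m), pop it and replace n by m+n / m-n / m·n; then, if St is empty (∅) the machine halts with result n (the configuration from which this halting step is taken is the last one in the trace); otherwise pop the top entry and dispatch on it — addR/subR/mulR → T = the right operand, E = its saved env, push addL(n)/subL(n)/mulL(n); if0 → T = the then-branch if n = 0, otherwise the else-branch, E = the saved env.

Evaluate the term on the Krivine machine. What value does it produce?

Answer: 9

Machine steps:
[0] ⟨T=(((λu. 7) (3 - 0)) - (1 + ((λp. ((λz. -3) p)) 0))); E=∅; St=∅⟩
[1] ⟨T=((λu. 7) (3 - 0)); E=∅; St=[subR]⟩
[2] ⟨T=(λu. 7); E=∅; St=[thunk :: subR]⟩
[3] ⟨T=7; E={u↦thunk((3 - 0), ∅)}; St=[subR]⟩
[4] ⟨T=(1 + ((λp. ((λz. -3) p)) 0)); E=∅; St=[subL(7)]⟩
[5] ⟨T=1; E=∅; St=[addR :: subL(7)]⟩
[6] ⟨T=((λp. ((λz. -3) p)) 0); E=∅; St=[addL(1) :: subL(7)]⟩
[7] ⟨T=(λp. ((λz. -3) p)); E=∅; St=[thunk :: addL(1) :: subL(7)]⟩
[8] ⟨T=((λz. -3) p); E={p↦thunk(0, ∅)}; St=[addL(1) :: subL(7)]⟩
[9] ⟨T=(λz. -3); E={p↦thunk(0, ∅)}; St=[thunk :: addL(1) :: subL(7)]⟩
[10] ⟨T=-3; E={z↦thunk(p, {p↦thunk(0, ∅)}), p↦thunk(0, ∅)}; St=[addL(1) :: subL(7)]⟩
→ final value 9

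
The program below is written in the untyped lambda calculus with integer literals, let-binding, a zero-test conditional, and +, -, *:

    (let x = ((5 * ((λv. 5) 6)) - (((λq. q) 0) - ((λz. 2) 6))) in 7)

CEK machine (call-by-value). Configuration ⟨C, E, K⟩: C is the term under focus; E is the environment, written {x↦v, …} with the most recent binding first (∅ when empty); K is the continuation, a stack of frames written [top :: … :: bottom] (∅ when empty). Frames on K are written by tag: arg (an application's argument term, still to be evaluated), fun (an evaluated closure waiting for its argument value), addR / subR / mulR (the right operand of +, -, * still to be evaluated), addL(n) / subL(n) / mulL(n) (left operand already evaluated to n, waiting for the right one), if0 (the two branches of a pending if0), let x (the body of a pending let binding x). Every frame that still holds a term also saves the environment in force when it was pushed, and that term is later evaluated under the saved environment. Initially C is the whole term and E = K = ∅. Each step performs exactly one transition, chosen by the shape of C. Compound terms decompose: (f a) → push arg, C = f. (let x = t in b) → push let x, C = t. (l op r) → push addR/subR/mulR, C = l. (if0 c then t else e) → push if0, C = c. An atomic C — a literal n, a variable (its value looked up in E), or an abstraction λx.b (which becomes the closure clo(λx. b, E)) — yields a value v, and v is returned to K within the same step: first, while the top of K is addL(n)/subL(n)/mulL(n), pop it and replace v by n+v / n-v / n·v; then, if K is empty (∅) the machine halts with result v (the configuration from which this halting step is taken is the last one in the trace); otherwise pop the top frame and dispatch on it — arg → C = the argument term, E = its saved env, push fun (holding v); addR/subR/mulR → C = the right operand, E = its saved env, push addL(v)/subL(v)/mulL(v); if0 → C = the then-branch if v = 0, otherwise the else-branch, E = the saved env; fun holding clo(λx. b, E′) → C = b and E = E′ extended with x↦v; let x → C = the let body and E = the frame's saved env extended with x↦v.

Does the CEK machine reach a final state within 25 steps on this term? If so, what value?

Answer: 7

Machine steps:
step 0: [C=(let x = ((5 * ((λv. 5) 6)) - (((λq. q) 0) - ((λz. 2) 6))) in 7) | E=∅ | K=∅]
step 1: [C=((5 * ((λv. 5) 6)) - (((λq. q) 0) - ((λz. 2) 6))) | E=∅ | K=[let x]]
step 2: [C=(5 * ((λv. 5) 6)) | E=∅ | K=[subR :: let x]]
step 3: [C=5 | E=∅ | K=[mulR :: subR :: let x]]
step 4: [C=((λv. 5) 6) | E=∅ | K=[mulL(5) :: subR :: let x]]
step 5: [C=(λv. 5) | E=∅ | K=[arg :: mulL(5) :: subR :: let x]]
step 6: [C=6 | E=∅ | K=[fun :: mulL(5) :: subR :: let x]]
step 7: [C=5 | E={v↦6} | K=[mulL(5) :: subR :: let x]]
step 8: [C=(((λq. q) 0) - ((λz. 2) 6)) | E=∅ | K=[subL(25) :: let x]]
step 9: [C=((λq. q) 0) | E=∅ | K=[subR :: subL(25) :: let x]]
step 10: [C=(λq. q) | E=∅ | K=[arg :: subR :: subL(25) :: let x]]
step 11: [C=0 | E=∅ | K=[fun :: subR :: subL(25) :: let x]]
step 12: [C=q | E={q↦0} | K=[subR :: subL(25) :: let x]]
step 13: [C=((λz. 2) 6) | E=∅ | K=[subL(0) :: subL(25) :: let x]]
step 14: [C=(λz. 2) | E=∅ | K=[arg :: subL(0) :: subL(25) :: let x]]
step 15: [C=6 | E=∅ | K=[fun :: subL(0) :: subL(25) :: let x]]
step 16: [C=2 | E={z↦6} | K=[subL(0) :: subL(25) :: let x]]
step 17: [C=7 | E={x↦27} | K=∅]
→ final value 7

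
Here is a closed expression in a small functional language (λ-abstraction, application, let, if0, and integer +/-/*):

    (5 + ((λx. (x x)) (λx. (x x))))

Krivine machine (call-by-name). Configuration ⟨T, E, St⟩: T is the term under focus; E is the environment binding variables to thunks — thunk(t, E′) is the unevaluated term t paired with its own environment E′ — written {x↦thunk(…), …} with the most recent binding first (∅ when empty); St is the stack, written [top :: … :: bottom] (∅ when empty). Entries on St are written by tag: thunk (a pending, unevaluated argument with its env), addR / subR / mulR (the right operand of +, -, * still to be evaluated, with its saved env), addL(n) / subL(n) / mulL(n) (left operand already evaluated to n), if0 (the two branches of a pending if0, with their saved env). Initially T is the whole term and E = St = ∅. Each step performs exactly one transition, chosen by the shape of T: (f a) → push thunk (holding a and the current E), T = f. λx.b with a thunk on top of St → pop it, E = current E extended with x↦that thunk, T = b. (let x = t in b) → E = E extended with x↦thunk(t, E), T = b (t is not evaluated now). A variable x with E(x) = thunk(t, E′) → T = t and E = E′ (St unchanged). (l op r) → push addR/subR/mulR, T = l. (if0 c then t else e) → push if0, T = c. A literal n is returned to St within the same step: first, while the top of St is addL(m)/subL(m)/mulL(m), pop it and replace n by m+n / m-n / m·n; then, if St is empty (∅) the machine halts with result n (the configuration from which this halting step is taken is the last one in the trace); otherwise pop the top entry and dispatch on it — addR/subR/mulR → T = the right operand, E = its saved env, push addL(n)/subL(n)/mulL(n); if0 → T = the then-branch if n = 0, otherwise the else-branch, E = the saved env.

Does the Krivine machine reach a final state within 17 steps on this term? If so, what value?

Answer: DIVERGES (no final state within 17 steps)

Derivation:
0. ⟨T=(5 + ((λx. (x x)) (λx. (x x)))); E=∅; St=∅⟩
1. ⟨T=5; E=∅; St=[addR]⟩
2. ⟨T=((λx. (x x)) (λx. (x x))); E=∅; St=[addL(5)]⟩
3. ⟨T=(λx. (x x)); E=∅; St=[thunk :: addL(5)]⟩
4. ⟨T=(x x); E={x↦thunk((λx. (x x)), ∅)}; St=[addL(5)]⟩
5. ⟨T=x; E={x↦thunk((λx. (x x)), ∅)}; St=[thunk :: addL(5)]⟩
6. ⟨T=(λx. (x x)); E=∅; St=[thunk :: addL(5)]⟩
7. ⟨T=(x x); E={x↦thunk(x, {x↦thunk((λx. (x x)), ∅)})}; St=[addL(5)]⟩
8. ⟨T=x; E={x↦thunk(x, {x↦thunk((λx. (x x)), ∅)})}; St=[thunk :: addL(5)]⟩
9. ⟨T=x; E={x↦thunk((λx. (x x)), ∅)}; St=[thunk :: addL(5)]⟩
10. ⟨T=(λx. (x x)); E=∅; St=[thunk :: addL(5)]⟩
11. ⟨T=(x x); E={x↦thunk(x, {x↦thunk(x, {x↦thunk((λx. (x x)), ∅)})})}; St=[addL(5)]⟩
12. ⟨T=x; E={x↦thunk(x, {x↦thunk(x, {x↦thunk((λx. (x x)), ∅)})})}; St=[thunk :: addL(5)]⟩
13. ⟨T=x; E={x↦thunk(x, {x↦thunk((λx. (x x)), ∅)})}; St=[thunk :: addL(5)]⟩
14. ⟨T=x; E={x↦thunk((λx. (x x)), ∅)}; St=[thunk :: addL(5)]⟩
15. ⟨T=(λx. (x x)); E=∅; St=[thunk :: addL(5)]⟩
16. ⟨T=(x x); E={x↦thunk(x, {x↦thunk(x, {x↦thunk(x, {x↦thunk((λx. (x x)), ∅)})})})}; St=[addL(5)]⟩
17. ⟨T=x; E={x↦thunk(x, {x↦thunk(x, {x↦thunk(x, {x↦thunk((λx. (x x)), ∅)})})})}; St=[thunk :: addL(5)]⟩
→ 17 transitions taken and the configuration is still not final: no result within 17 steps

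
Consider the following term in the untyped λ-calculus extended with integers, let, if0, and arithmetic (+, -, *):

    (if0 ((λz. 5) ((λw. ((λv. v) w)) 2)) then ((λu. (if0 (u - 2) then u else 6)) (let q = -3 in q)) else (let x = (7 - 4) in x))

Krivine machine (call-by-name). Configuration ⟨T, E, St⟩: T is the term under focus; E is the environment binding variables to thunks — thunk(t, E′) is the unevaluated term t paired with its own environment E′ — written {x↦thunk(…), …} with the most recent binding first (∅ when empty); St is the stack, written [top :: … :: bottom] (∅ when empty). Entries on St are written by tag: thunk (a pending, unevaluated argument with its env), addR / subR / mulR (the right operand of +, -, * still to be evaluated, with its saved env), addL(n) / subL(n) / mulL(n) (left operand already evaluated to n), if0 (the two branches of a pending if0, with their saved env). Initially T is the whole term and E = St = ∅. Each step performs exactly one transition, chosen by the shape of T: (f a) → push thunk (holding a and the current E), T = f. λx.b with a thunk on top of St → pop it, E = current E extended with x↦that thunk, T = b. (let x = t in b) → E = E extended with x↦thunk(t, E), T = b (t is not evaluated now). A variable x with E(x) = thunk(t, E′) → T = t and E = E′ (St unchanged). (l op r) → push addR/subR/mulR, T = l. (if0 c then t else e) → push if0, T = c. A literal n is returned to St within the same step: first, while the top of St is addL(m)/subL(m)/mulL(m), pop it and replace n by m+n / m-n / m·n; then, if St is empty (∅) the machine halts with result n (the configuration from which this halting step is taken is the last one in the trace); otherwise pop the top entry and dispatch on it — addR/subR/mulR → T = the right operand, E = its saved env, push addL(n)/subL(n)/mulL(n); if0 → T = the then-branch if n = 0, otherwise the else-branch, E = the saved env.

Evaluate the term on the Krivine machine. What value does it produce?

t=0: <T=(if0 ((λz. 5) ((λw. ((λv. v) w)) 2)) then ((λu. (if0 (u - 2) then u else 6)) (let q = -3 in q)) else (let x = (7 - 4) in x)), E=∅, St=∅>
t=1: <T=((λz. 5) ((λw. ((λv. v) w)) 2)), E=∅, St=[if0]>
t=2: <T=(λz. 5), E=∅, St=[thunk :: if0]>
t=3: <T=5, E={z↦thunk(((λw. ((λv. v) w)) 2), ∅)}, St=[if0]>
t=4: <T=(let x = (7 - 4) in x), E=∅, St=∅>
t=5: <T=x, E={x↦thunk((7 - 4), ∅)}, St=∅>
t=6: <T=(7 - 4), E=∅, St=∅>
t=7: <T=7, E=∅, St=[subR]>
t=8: <T=4, E=∅, St=[subL(7)]>
→ final value 3

Answer: 3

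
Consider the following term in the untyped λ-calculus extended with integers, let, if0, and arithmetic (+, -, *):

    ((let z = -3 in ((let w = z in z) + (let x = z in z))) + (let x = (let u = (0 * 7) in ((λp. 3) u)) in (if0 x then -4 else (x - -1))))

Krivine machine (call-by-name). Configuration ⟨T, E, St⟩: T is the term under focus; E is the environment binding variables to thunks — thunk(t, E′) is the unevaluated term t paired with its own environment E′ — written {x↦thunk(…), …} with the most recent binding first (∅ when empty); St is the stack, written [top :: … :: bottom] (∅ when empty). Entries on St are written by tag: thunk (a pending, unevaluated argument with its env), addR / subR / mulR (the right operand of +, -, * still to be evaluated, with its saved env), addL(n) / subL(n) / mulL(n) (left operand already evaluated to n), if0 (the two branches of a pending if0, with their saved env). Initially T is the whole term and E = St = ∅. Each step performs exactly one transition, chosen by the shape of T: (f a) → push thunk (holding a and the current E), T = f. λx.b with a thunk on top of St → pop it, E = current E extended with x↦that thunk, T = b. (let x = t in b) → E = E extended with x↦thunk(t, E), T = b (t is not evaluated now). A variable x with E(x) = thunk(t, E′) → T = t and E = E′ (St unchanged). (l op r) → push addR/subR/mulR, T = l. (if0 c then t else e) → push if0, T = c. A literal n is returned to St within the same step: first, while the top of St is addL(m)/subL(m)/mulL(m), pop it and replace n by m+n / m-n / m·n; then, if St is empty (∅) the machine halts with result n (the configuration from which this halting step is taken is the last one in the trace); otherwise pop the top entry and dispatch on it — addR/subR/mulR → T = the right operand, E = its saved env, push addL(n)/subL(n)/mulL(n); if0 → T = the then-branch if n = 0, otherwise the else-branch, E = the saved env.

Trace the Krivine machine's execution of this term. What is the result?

step 0: ⟨T=((let z = -3 in ((let w = z in z) + (let x = z in z))) + (let x = (let u = (0 * 7) in ((λp. 3) u)) in (if0 x then -4 else (x - -1)))); E=∅; St=∅⟩
step 1: ⟨T=(let z = -3 in ((let w = z in z) + (let x = z in z))); E=∅; St=[addR]⟩
step 2: ⟨T=((let w = z in z) + (let x = z in z)); E={z↦thunk(-3, ∅)}; St=[addR]⟩
step 3: ⟨T=(let w = z in z); E={z↦thunk(-3, ∅)}; St=[addR :: addR]⟩
step 4: ⟨T=z; E={w↦thunk(z, {z↦thunk(-3, ∅)}), z↦thunk(-3, ∅)}; St=[addR :: addR]⟩
step 5: ⟨T=-3; E=∅; St=[addR :: addR]⟩
step 6: ⟨T=(let x = z in z); E={z↦thunk(-3, ∅)}; St=[addL(-3) :: addR]⟩
step 7: ⟨T=z; E={x↦thunk(z, {z↦thunk(-3, ∅)}), z↦thunk(-3, ∅)}; St=[addL(-3) :: addR]⟩
step 8: ⟨T=-3; E=∅; St=[addL(-3) :: addR]⟩
step 9: ⟨T=(let x = (let u = (0 * 7) in ((λp. 3) u)) in (if0 x then -4 else (x - -1))); E=∅; St=[addL(-6)]⟩
step 10: ⟨T=(if0 x then -4 else (x - -1)); E={x↦thunk((let u = (0 * 7) in ((λp. 3) u)), ∅)}; St=[addL(-6)]⟩
step 11: ⟨T=x; E={x↦thunk((let u = (0 * 7) in ((λp. 3) u)), ∅)}; St=[if0 :: addL(-6)]⟩
step 12: ⟨T=(let u = (0 * 7) in ((λp. 3) u)); E=∅; St=[if0 :: addL(-6)]⟩
step 13: ⟨T=((λp. 3) u); E={u↦thunk((0 * 7), ∅)}; St=[if0 :: addL(-6)]⟩
step 14: ⟨T=(λp. 3); E={u↦thunk((0 * 7), ∅)}; St=[thunk :: if0 :: addL(-6)]⟩
step 15: ⟨T=3; E={p↦thunk(u, {u↦thunk((0 * 7), ∅)}), u↦thunk((0 * 7), ∅)}; St=[if0 :: addL(-6)]⟩
step 16: ⟨T=(x - -1); E={x↦thunk((let u = (0 * 7) in ((λp. 3) u)), ∅)}; St=[addL(-6)]⟩
step 17: ⟨T=x; E={x↦thunk((let u = (0 * 7) in ((λp. 3) u)), ∅)}; St=[subR :: addL(-6)]⟩
step 18: ⟨T=(let u = (0 * 7) in ((λp. 3) u)); E=∅; St=[subR :: addL(-6)]⟩
step 19: ⟨T=((λp. 3) u); E={u↦thunk((0 * 7), ∅)}; St=[subR :: addL(-6)]⟩
step 20: ⟨T=(λp. 3); E={u↦thunk((0 * 7), ∅)}; St=[thunk :: subR :: addL(-6)]⟩
step 21: ⟨T=3; E={p↦thunk(u, {u↦thunk((0 * 7), ∅)}), u↦thunk((0 * 7), ∅)}; St=[subR :: addL(-6)]⟩
step 22: ⟨T=-1; E={x↦thunk((let u = (0 * 7) in ((λp. 3) u)), ∅)}; St=[subL(3) :: addL(-6)]⟩
→ final value -2

Answer: -2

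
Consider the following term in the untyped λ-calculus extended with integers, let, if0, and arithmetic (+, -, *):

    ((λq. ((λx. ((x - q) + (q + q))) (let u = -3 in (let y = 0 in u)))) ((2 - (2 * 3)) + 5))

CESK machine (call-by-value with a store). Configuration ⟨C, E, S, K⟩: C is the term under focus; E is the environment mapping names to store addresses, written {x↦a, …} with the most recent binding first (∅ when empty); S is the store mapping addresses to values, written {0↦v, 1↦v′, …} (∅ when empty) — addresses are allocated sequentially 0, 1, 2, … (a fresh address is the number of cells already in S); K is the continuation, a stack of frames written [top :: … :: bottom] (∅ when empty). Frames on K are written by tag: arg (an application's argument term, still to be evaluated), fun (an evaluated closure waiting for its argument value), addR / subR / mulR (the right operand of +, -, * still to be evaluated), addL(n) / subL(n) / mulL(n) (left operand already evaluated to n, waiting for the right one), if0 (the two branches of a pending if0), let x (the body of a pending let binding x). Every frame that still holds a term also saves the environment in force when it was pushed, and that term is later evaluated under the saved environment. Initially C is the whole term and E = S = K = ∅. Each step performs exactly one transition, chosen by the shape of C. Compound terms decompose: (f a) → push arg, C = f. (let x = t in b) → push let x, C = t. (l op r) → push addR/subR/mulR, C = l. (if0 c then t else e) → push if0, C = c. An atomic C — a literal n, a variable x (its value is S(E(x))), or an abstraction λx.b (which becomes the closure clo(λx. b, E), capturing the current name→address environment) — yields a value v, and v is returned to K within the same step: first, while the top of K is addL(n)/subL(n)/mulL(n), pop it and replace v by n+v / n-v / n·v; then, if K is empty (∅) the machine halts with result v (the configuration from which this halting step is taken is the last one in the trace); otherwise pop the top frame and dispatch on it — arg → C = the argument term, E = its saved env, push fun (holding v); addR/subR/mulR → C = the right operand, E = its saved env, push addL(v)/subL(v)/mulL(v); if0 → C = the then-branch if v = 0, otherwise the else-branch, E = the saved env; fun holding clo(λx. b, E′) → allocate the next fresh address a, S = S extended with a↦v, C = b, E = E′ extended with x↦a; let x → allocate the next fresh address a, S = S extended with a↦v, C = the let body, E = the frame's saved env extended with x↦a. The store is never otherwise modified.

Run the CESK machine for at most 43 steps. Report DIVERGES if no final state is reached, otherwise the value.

0. <C=((λq. ((λx. ((x - q) + (q + q))) (let u = -3 in (let y = 0 in u)))) ((2 - (2 * 3)) + 5)), E=∅, S=∅, K=∅>
1. <C=(λq. ((λx. ((x - q) + (q + q))) (let u = -3 in (let y = 0 in u)))), E=∅, S=∅, K=[arg]>
2. <C=((2 - (2 * 3)) + 5), E=∅, S=∅, K=[fun]>
3. <C=(2 - (2 * 3)), E=∅, S=∅, K=[addR :: fun]>
4. <C=2, E=∅, S=∅, K=[subR :: addR :: fun]>
5. <C=(2 * 3), E=∅, S=∅, K=[subL(2) :: addR :: fun]>
6. <C=2, E=∅, S=∅, K=[mulR :: subL(2) :: addR :: fun]>
7. <C=3, E=∅, S=∅, K=[mulL(2) :: subL(2) :: addR :: fun]>
8. <C=5, E=∅, S=∅, K=[addL(-4) :: fun]>
9. <C=((λx. ((x - q) + (q + q))) (let u = -3 in (let y = 0 in u))), E={q↦0}, S={0↦1}, K=∅>
10. <C=(λx. ((x - q) + (q + q))), E={q↦0}, S={0↦1}, K=[arg]>
11. <C=(let u = -3 in (let y = 0 in u)), E={q↦0}, S={0↦1}, K=[fun]>
12. <C=-3, E={q↦0}, S={0↦1}, K=[let u :: fun]>
13. <C=(let y = 0 in u), E={u↦1, q↦0}, S={0↦1, 1↦-3}, K=[fun]>
14. <C=0, E={u↦1, q↦0}, S={0↦1, 1↦-3}, K=[let y :: fun]>
15. <C=u, E={y↦2, u↦1, q↦0}, S={0↦1, 1↦-3, 2↦0}, K=[fun]>
16. <C=((x - q) + (q + q)), E={x↦3, q↦0}, S={0↦1, 1↦-3, 2↦0, 3↦-3}, K=∅>
17. <C=(x - q), E={x↦3, q↦0}, S={0↦1, 1↦-3, 2↦0, 3↦-3}, K=[addR]>
18. <C=x, E={x↦3, q↦0}, S={0↦1, 1↦-3, 2↦0, 3↦-3}, K=[subR :: addR]>
19. <C=q, E={x↦3, q↦0}, S={0↦1, 1↦-3, 2↦0, 3↦-3}, K=[subL(-3) :: addR]>
20. <C=(q + q), E={x↦3, q↦0}, S={0↦1, 1↦-3, 2↦0, 3↦-3}, K=[addL(-4)]>
21. <C=q, E={x↦3, q↦0}, S={0↦1, 1↦-3, 2↦0, 3↦-3}, K=[addR :: addL(-4)]>
22. <C=q, E={x↦3, q↦0}, S={0↦1, 1↦-3, 2↦0, 3↦-3}, K=[addL(1) :: addL(-4)]>
→ final value -2

Answer: -2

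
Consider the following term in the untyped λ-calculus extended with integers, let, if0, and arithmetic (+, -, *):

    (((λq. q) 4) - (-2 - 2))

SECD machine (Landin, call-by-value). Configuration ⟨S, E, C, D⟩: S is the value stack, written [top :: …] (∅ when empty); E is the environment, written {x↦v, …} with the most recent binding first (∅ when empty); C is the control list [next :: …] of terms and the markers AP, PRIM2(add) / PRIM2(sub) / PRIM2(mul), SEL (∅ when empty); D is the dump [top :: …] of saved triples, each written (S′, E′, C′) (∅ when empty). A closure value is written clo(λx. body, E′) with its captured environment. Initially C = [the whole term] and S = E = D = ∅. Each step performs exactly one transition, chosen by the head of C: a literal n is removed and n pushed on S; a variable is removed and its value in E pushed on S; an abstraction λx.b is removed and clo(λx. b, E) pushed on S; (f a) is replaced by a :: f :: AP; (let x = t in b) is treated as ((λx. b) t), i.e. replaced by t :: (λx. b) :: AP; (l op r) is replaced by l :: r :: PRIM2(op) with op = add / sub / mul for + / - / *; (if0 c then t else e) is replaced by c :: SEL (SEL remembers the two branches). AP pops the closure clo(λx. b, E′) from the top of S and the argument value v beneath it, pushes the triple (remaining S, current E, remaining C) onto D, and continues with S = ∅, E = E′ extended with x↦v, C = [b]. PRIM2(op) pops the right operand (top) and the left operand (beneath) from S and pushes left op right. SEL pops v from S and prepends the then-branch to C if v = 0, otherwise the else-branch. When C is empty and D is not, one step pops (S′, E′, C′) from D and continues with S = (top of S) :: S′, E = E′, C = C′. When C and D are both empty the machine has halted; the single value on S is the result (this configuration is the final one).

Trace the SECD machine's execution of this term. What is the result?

[0] ⟨S=∅; E=∅; C=[(((λq. q) 4) - (-2 - 2))]; D=∅⟩
[1] ⟨S=∅; E=∅; C=[((λq. q) 4) :: (-2 - 2) :: PRIM2(sub)]; D=∅⟩
[2] ⟨S=∅; E=∅; C=[4 :: (λq. q) :: AP :: (-2 - 2) :: PRIM2(sub)]; D=∅⟩
[3] ⟨S=[4]; E=∅; C=[(λq. q) :: AP :: (-2 - 2) :: PRIM2(sub)]; D=∅⟩
[4] ⟨S=[clo(λq. q, ∅) :: 4]; E=∅; C=[AP :: (-2 - 2) :: PRIM2(sub)]; D=∅⟩
[5] ⟨S=∅; E={q↦4}; C=[q]; D=[(∅, ∅, [(-2 - 2) :: PRIM2(sub)])]⟩
[6] ⟨S=[4]; E={q↦4}; C=∅; D=[(∅, ∅, [(-2 - 2) :: PRIM2(sub)])]⟩
[7] ⟨S=[4]; E=∅; C=[(-2 - 2) :: PRIM2(sub)]; D=∅⟩
[8] ⟨S=[4]; E=∅; C=[-2 :: 2 :: PRIM2(sub) :: PRIM2(sub)]; D=∅⟩
[9] ⟨S=[-2 :: 4]; E=∅; C=[2 :: PRIM2(sub) :: PRIM2(sub)]; D=∅⟩
[10] ⟨S=[2 :: -2 :: 4]; E=∅; C=[PRIM2(sub) :: PRIM2(sub)]; D=∅⟩
[11] ⟨S=[-4 :: 4]; E=∅; C=[PRIM2(sub)]; D=∅⟩
[12] ⟨S=[8]; E=∅; C=∅; D=∅⟩
→ final value 8

Answer: 8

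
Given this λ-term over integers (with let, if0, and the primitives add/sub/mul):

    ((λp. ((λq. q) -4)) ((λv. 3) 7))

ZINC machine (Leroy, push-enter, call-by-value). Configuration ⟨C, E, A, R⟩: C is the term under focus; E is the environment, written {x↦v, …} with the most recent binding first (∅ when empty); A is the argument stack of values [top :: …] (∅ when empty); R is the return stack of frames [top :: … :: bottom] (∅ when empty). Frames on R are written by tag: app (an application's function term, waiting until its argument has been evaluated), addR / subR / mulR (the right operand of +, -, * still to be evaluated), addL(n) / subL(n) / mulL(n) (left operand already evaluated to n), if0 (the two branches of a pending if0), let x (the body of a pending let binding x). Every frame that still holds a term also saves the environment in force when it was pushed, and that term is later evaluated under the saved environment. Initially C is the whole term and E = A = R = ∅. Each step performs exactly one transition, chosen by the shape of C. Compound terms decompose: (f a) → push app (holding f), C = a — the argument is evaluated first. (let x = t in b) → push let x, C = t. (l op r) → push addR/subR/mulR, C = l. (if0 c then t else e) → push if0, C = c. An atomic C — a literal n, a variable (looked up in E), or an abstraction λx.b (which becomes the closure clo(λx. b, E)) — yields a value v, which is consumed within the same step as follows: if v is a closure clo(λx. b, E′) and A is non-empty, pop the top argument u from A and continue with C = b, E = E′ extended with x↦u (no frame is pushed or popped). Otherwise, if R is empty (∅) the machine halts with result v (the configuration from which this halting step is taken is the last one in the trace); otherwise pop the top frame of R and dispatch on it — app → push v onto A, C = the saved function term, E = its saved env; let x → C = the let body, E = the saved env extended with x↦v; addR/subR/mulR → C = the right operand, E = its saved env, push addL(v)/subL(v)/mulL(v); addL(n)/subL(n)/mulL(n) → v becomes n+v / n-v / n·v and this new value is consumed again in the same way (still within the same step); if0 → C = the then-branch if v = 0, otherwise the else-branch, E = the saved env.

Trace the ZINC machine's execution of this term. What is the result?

Answer: -4

Machine steps:
[0] [C=((λp. ((λq. q) -4)) ((λv. 3) 7)) | E=∅ | A=∅ | R=∅]
[1] [C=((λv. 3) 7) | E=∅ | A=∅ | R=[app]]
[2] [C=7 | E=∅ | A=∅ | R=[app :: app]]
[3] [C=(λv. 3) | E=∅ | A=[7] | R=[app]]
[4] [C=3 | E={v↦7} | A=∅ | R=[app]]
[5] [C=(λp. ((λq. q) -4)) | E=∅ | A=[3] | R=∅]
[6] [C=((λq. q) -4) | E={p↦3} | A=∅ | R=∅]
[7] [C=-4 | E={p↦3} | A=∅ | R=[app]]
[8] [C=(λq. q) | E={p↦3} | A=[-4] | R=∅]
[9] [C=q | E={q↦-4, p↦3} | A=∅ | R=∅]
→ final value -4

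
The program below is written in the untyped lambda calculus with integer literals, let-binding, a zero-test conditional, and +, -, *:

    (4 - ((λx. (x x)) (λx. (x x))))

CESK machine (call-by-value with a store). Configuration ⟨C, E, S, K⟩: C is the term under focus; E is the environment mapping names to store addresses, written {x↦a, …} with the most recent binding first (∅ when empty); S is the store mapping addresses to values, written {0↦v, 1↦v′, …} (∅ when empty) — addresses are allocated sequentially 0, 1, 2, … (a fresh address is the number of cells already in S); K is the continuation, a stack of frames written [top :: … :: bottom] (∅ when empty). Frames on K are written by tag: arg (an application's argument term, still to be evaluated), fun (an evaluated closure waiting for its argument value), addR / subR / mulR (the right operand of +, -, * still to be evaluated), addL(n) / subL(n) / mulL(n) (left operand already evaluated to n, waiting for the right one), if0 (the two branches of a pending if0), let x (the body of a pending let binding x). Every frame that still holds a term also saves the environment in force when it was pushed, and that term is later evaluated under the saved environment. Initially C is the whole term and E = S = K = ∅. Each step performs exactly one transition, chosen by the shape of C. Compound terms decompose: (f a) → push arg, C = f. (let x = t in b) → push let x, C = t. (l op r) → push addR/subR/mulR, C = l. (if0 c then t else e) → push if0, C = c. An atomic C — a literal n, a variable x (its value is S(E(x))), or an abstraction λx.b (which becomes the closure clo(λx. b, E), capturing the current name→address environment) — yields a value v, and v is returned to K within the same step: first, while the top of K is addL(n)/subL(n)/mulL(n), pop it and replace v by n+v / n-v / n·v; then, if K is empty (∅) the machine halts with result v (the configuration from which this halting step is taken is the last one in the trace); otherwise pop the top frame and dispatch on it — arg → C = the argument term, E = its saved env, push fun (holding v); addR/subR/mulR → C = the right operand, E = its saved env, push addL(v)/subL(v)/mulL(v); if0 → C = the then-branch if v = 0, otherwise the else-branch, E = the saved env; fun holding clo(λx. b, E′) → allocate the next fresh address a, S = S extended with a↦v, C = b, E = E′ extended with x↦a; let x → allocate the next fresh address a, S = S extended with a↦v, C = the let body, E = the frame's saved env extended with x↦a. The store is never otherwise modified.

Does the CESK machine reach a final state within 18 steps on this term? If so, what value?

t=0: [C=(4 - ((λx. (x x)) (λx. (x x)))) | E=∅ | S=∅ | K=∅]
t=1: [C=4 | E=∅ | S=∅ | K=[subR]]
t=2: [C=((λx. (x x)) (λx. (x x))) | E=∅ | S=∅ | K=[subL(4)]]
t=3: [C=(λx. (x x)) | E=∅ | S=∅ | K=[arg :: subL(4)]]
t=4: [C=(λx. (x x)) | E=∅ | S=∅ | K=[fun :: subL(4)]]
t=5: [C=(x x) | E={x↦0} | S={0↦clo(λx. (x x), ∅)} | K=[subL(4)]]
t=6: [C=x | E={x↦0} | S={0↦clo(λx. (x x), ∅)} | K=[arg :: subL(4)]]
t=7: [C=x | E={x↦0} | S={0↦clo(λx. (x x), ∅)} | K=[fun :: subL(4)]]
t=8: [C=(x x) | E={x↦1} | S={0↦clo(λx. (x x), ∅), 1↦clo(λx. (x x), ∅)} | K=[subL(4)]]
t=9: [C=x | E={x↦1} | S={0↦clo(λx. (x x), ∅), 1↦clo(λx. (x x), ∅)} | K=[arg :: subL(4)]]
t=10: [C=x | E={x↦1} | S={0↦clo(λx. (x x), ∅), 1↦clo(λx. (x x), ∅)} | K=[fun :: subL(4)]]
t=11: [C=(x x) | E={x↦2} | S={0↦clo(λx. (x x), ∅), 1↦clo(λx. (x x), ∅), 2↦clo(λx. (x x), ∅)} | K=[subL(4)]]
t=12: [C=x | E={x↦2} | S={0↦clo(λx. (x x), ∅), 1↦clo(λx. (x x), ∅), 2↦clo(λx. (x x), ∅)} | K=[arg :: subL(4)]]
t=13: [C=x | E={x↦2} | S={0↦clo(λx. (x x), ∅), 1↦clo(λx. (x x), ∅), 2↦clo(λx. (x x), ∅)} | K=[fun :: subL(4)]]
t=14: [C=(x x) | E={x↦3} | S={0↦clo(λx. (x x), ∅), 1↦clo(λx. (x x), ∅), 2↦clo(λx. (x x), ∅), 3↦clo(λx. (x x), ∅)} | K=[subL(4)]]
t=15: [C=x | E={x↦3} | S={0↦clo(λx. (x x), ∅), 1↦clo(λx. (x x), ∅), 2↦clo(λx. (x x), ∅), 3↦clo(λx. (x x), ∅)} | K=[arg :: subL(4)]]
t=16: [C=x | E={x↦3} | S={0↦clo(λx. (x x), ∅), 1↦clo(λx. (x x), ∅), 2↦clo(λx. (x x), ∅), 3↦clo(λx. (x x), ∅)} | K=[fun :: subL(4)]]
t=17: [C=(x x) | E={x↦4} | S={0↦clo(λx. (x x), ∅), 1↦clo(λx. (x x), ∅), 2↦clo(λx. (x x), ∅), 3↦clo(λx. (x x), ∅), 4↦clo(λx. (x x), ∅)} | K=[subL(4)]]
t=18: [C=x | E={x↦4} | S={0↦clo(λx. (x x), ∅), 1↦clo(λx. (x x), ∅), 2↦clo(λx. (x x), ∅), 3↦clo(λx. (x x), ∅), 4↦clo(λx. (x x), ∅)} | K=[arg :: subL(4)]]
→ 18 transitions taken and the configuration is still not final: no result within 18 steps

Answer: DIVERGES (no final state within 18 steps)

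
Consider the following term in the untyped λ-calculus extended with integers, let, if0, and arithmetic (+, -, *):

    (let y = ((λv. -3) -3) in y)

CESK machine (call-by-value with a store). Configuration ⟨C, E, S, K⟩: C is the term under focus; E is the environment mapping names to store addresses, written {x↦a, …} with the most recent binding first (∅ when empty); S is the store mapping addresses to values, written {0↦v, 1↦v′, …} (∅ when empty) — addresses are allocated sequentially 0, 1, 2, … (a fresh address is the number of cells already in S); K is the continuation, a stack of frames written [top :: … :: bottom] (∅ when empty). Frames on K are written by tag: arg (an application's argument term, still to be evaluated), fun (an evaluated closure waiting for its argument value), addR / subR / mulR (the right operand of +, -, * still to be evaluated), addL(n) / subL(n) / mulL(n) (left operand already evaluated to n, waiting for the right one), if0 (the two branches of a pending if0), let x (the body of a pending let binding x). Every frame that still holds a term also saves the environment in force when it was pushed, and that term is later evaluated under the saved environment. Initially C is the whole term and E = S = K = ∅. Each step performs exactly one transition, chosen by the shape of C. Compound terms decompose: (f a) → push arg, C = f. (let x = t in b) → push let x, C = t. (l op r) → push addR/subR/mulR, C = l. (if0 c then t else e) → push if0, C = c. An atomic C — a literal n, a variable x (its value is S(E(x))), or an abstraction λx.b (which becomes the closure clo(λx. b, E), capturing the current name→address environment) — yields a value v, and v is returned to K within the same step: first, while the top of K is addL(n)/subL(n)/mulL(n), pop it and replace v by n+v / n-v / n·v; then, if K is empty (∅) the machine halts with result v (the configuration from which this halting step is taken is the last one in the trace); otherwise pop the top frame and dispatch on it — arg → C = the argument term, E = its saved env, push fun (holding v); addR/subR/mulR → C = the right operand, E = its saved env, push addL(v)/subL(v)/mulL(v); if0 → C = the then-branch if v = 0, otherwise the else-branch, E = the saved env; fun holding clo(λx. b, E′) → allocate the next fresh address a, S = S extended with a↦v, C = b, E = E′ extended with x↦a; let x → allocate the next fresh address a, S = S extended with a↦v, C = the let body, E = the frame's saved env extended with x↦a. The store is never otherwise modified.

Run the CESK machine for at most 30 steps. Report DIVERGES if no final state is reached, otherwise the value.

Answer: -3

Machine steps:
t=0: [C=(let y = ((λv. -3) -3) in y) | E=∅ | S=∅ | K=∅]
t=1: [C=((λv. -3) -3) | E=∅ | S=∅ | K=[let y]]
t=2: [C=(λv. -3) | E=∅ | S=∅ | K=[arg :: let y]]
t=3: [C=-3 | E=∅ | S=∅ | K=[fun :: let y]]
t=4: [C=-3 | E={v↦0} | S={0↦-3} | K=[let y]]
t=5: [C=y | E={y↦1} | S={0↦-3, 1↦-3} | K=∅]
→ final value -3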